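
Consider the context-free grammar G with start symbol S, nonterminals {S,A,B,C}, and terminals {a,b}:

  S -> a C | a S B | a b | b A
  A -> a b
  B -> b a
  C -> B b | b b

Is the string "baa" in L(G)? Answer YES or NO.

Convert to CNF:
  S -> T0 C | T0 T1 | T0 X2 | T1 A
  A -> T0 T1
  B -> T1 T0
  C -> B T1 | T1 T1
  T0 -> a
  T1 -> b
  X2 -> S B

CYK table (by increasing span):
  T[0,0] 'b' = {T1}  orig:{}
  T[1,1] 'a' = {T0}  orig:{}
  T[2,2] 'a' = {T0}  orig:{}
  T[0,1] 'ba' = {B}
  T[1,2] 'aa' = ∅
  T[0,2] 'baa' = ∅

S ∉ T[0,2] ⇒ NO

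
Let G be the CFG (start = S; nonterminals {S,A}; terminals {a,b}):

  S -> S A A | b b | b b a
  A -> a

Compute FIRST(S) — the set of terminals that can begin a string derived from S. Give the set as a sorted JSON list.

FIRST iteration:
[1]
  A via A→a: +{a}
  S via S→b b: +{b}
  FIRST(S)={b}  FIRST(A)={a}
[2] (stable)
  FIRST(S)={b}  FIRST(A)={a}

FIRST(S) = ["b"]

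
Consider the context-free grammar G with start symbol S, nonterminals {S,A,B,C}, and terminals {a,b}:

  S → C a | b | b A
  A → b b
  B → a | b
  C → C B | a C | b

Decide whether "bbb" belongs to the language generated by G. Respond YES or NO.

CNF form of G:
  S -> C T1 | T0 A | b
  A -> T0 T0
  B -> a | b
  C -> C B | T1 C | b
  T0 -> b
  T1 -> a

CYK table (by increasing span):
  cell(0,0) b: {B,C,S,T0}  orig:{B,C,S}
  cell(1,1) b: {B,C,S,T0}  orig:{B,C,S}
  cell(2,2) b: {B,C,S,T0}  orig:{B,C,S}
  cell(0,1) bb: {A,C}
  cell(1,2) bb: {A,C}
  cell(0,2) bbb: {C,S}

S ∈ T[0,2] ⇒ YES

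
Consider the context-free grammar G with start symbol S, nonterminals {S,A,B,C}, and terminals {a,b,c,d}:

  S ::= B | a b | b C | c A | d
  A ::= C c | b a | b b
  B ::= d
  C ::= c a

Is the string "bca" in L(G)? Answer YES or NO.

CNF form of G:
  S -> T0 A | T1 C | T2 T1 | d
  A -> C T0 | T1 T1 | T1 T2
  B -> d
  C -> T0 T2
  T0 -> c
  T1 -> b
  T2 -> a

CYK table (by increasing span):
  [0..0]={T1}  "b"  orig:{}
  [1..1]={T0}  "c"  orig:{}
  [2..2]={T2}  "a"  orig:{}
  [0..1]=∅  "bc"
  [1..2]={C}  "ca"
  [0..2]={S}  "bca"

S ∈ T[0,2] ⇒ YES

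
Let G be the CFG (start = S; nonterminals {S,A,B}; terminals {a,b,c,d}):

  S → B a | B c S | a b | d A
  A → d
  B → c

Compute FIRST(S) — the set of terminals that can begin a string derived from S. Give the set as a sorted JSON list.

FIRST sets, iterate to fixpoint:
[1]
  A via A→d: +{d}
  B via B→c: +{c}
  S via S→B a: +{c}
  S via S→a b: +{a}
  S via S→d A: +{d}
  S: {a,c,d}  A: {d}  B: {c}
[2] done
  S: {a,c,d}  A: {d}  B: {c}

FIRST(S) = ["a", "c", "d"]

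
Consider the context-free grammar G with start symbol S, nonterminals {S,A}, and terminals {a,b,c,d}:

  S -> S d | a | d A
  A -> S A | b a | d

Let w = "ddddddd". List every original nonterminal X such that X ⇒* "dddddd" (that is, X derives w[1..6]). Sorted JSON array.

Convert to CNF:
  S -> S T2 | T2 A | a
  A -> S A | T0 T1 | d
  T0 -> b
  T1 -> a
  T2 -> d

CYK table (by increasing span), restricted to cells inside w[1..6]:
  cell(1,1) d: {A,T2}  orig:{A}
  cell(2,2) d: {A,T2}  orig:{A}
  cell(3,3) d: {A,T2}  orig:{A}
  cell(4,4) d: {A,T2}  orig:{A}
  cell(5,5) d: {A,T2}  orig:{A}
  cell(6,6) d: {A,T2}  orig:{A}
  cell(1,2) dd: {S}
  cell(2,3) dd: {S}
  cell(3,4) dd: {S}
  cell(4,5) dd: {S}
  cell(5,6) dd: {S}
  cell(1,3) ddd: {A,S}
  cell(2,4) ddd: {A,S}
  cell(3,5) ddd: {A,S}
  cell(4,6) ddd: {A,S}
  cell(1,4) dddd: {A,S}
  cell(2,5) dddd: {A,S}
  cell(3,6) dddd: {A,S}
  cell(1,5) ddddd: {A,S}
  cell(2,6) ddddd: {A,S}
  cell(1,6) dddddd: {A,S}

Original NTs in T[1,6] deriving "dddddd": ["A", "S"]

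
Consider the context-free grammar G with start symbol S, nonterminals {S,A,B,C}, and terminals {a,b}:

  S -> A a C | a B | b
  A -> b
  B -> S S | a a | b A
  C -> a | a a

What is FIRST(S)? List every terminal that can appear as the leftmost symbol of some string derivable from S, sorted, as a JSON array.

Compute FIRST by fixpoint:
[1]
  A via A→b: +{b}
  B via B→a a: +{a}
  B via B→b A: +{b}
  C via C→a: +{a}
  S via S→A a C: +{b}
  S via S→a B: +{a}
  S: {a,b}  A: {b}  B: {a,b}  C: {a}
[2] (stable)
  S: {a,b}  A: {b}  B: {a,b}  C: {a}

FIRST(S) = ["a", "b"]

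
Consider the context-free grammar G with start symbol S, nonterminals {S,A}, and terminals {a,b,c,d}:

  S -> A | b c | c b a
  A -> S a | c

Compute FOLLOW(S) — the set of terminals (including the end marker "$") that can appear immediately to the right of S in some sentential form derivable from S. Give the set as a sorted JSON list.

Compute FIRST by fixpoint:
pass 1:
  A via A→c: +{c}
  S via S→A: +{c}
  S via S→b c: +{b}
  S: {b,c}  A: {c}
pass 2:
  A via A→S a: +{b}
  S: {b,c}  A: {b,c}
pass 3: done
  S: {b,c}  A: {b,c}

Compute FOLLOW by fixpoint:
initialize: $ ∈ FOLLOW(S)
round 1:
  A→S a: FOLLOW(S) ⊇ FIRST(a) = {a}; new: +{a}
  S→A: FOLLOW(A) ⊇ FOLLOW(S) ⊇ {$,a}; new: +{$,a}
  FOLLOW[S]={$,a}  FOLLOW[A]={$,a}
round 2: (no change)
  FOLLOW[S]={$,a}  FOLLOW[A]={$,a}

FOLLOW(S) = ["$", "a"]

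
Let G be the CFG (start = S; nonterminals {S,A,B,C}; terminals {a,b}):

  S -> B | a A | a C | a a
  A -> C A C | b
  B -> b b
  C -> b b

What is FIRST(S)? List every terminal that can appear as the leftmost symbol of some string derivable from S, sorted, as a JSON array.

FIRST sets, iterate to fixpoint:
iter 1:
  A via A→b: +{b}
  B via B→b b: +{b}
  C via C→b b: +{b}
  S via S→B: +{b}
  S via S→a A: +{a}
  FIRST(S)={a,b}  FIRST(A)={b}  FIRST(B)={b}  FIRST(C)={b}
iter 2: (no change)
  FIRST(S)={a,b}  FIRST(A)={b}  FIRST(B)={b}  FIRST(C)={b}

FIRST(S) = ["a", "b"]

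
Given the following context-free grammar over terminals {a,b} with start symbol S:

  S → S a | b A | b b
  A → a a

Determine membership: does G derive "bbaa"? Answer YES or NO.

Convert to CNF:
  S -> S T0 | T1 A | T1 T1
  A -> T0 T0
  T0 -> a
  T1 -> b

Fill CYK table bottom-up:
  T[0,0] 'b' = {T1}  orig:{}
  T[1,1] 'b' = {T1}  orig:{}
  T[2,2] 'a' = {T0}  orig:{}
  T[3,3] 'a' = {T0}  orig:{}
  T[0,1] 'bb' = {S}
  T[1,2] 'ba' = ∅
  T[2,3] 'aa' = {A}
  T[0,2] 'bba' = {S}
  T[1,3] 'baa' = {S}
  T[0,3] 'bbaa' = {S}

S ∈ T[0,3] ⇒ YES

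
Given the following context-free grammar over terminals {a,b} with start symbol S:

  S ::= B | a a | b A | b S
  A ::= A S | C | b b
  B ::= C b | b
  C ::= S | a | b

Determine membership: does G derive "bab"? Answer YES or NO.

Convert to CNF:
  S -> C T0 | T0 A | T0 S | T1 T1 | b
  A -> A S | C T0 | T0 A | T0 S | T0 T0 | T1 T1 | a | b
  B -> C T0 | b
  C -> C T0 | T0 A | T0 S | T1 T1 | a | b
  T0 -> b
  T1 -> a

CYK table (by increasing span):
  T[0,0] 'b' = {A,B,C,S,T0}  orig:{A,B,C,S}
  T[1,1] 'a' = {A,C,T1}  orig:{A,C}
  T[2,2] 'b' = {A,B,C,S,T0}  orig:{A,B,C,S}
  T[0,1] 'ba' = {A,C,S}
  T[1,2] 'ab' = {A,B,C,S}
  T[0,2] 'bab' = {A,B,C,S}

S ∈ T[0,2] ⇒ YES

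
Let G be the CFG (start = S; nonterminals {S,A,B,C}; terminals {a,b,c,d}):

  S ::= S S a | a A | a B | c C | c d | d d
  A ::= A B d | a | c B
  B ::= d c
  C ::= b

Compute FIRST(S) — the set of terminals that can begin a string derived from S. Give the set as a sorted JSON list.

FIRST iteration:
iter 1:
  A via A→a: +{a}
  A via A→c B: +{c}
  B via B→d c: +{d}
  C via C→b: +{b}
  S via S→a A: +{a}
  S via S→c C: +{c}
  S via S→d d: +{d}
  S: {a,c,d}  A: {a,c}  B: {d}  C: {b}
iter 2: (stable)
  S: {a,c,d}  A: {a,c}  B: {d}  C: {b}

FIRST(S) = ["a", "c", "d"]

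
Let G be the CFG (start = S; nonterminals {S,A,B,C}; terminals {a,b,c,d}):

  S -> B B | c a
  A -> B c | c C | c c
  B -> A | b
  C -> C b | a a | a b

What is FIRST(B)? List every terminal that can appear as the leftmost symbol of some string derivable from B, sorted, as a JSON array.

Compute FIRST by fixpoint:
[1]
  A via A→c C: +{c}
  B via B→A: +{c}
  B via B→b: +{b}
  C via C→a a: +{a}
  S via S→B B: +{b,c}
  S: {b,c}  A: {c}  B: {b,c}  C: {a}
[2]
  A via A→B c: +{b}
  S: {b,c}  A: {b,c}  B: {b,c}  C: {a}
[3] (no change)
  S: {b,c}  A: {b,c}  B: {b,c}  C: {a}

FIRST(B) = ["b", "c"]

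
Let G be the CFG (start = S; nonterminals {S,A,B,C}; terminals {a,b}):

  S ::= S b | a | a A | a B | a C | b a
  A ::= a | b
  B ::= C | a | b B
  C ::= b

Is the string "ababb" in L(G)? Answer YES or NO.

CNF form of G:
  S -> S T0 | T0 T1 | T1 A | T1 B | T1 C | a
  A -> a | b
  B -> T0 B | a | b
  C -> b
  T0 -> b
  T1 -> a

CYK table (by increasing span):
  [0..0]={A,B,S,T1}  "a"  orig:{A,B,S}
  [1..1]={A,B,C,T0}  "b"  orig:{A,B,C}
  [2..2]={A,B,S,T1}  "a"  orig:{A,B,S}
  [3..3]={A,B,C,T0}  "b"  orig:{A,B,C}
  [4..4]={A,B,C,T0}  "b"  orig:{A,B,C}
  [0..1]={S}  "ab"
  [1..2]={B,S}  "ba"
  [2..3]={S}  "ab"
  [3..4]={B}  "bb"
  [0..2]={S}  "aba"
  [1..3]={S}  "bab"
  [2..4]={S}  "abb"
  [0..3]={S}  "abab"
  [1..4]={S}  "babb"
  [0..4]={S}  "ababb"

S ∈ T[0,4] ⇒ YES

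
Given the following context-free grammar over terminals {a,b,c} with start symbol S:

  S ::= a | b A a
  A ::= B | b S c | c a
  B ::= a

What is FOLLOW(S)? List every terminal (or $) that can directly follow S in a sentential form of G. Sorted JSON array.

Compute FIRST by fixpoint:
round 1:
  A via A→b S c: +{b}
  A via A→c a: +{c}
  B via B→a: +{a}
  S via S→a: +{a}
  S via S→b A a: +{b}
  S: {a,b}  A: {b,c}  B: {a}
round 2:
  A via A→B: +{a}
  S: {a,b}  A: {a,b,c}  B: {a}
round 3: — fixpoint
  S: {a,b}  A: {a,b,c}  B: {a}

FOLLOW iteration:
seed FOLLOW(S) with $
round 1:
  A→b S c: FOLLOW(S) ⊇ FIRST(c) = {c}; new: +{c}
  S→b A a: FOLLOW(A) ⊇ FIRST(a) = {a}; new: +{a}
  FOLLOW[S]={$,c}  FOLLOW[A]={a}  FOLLOW[B]={}
round 2:
  A→B: FOLLOW(B) ⊇ FOLLOW(A) ⊇ {a}; new: +{a}
  FOLLOW[S]={$,c}  FOLLOW[A]={a}  FOLLOW[B]={a}
round 3: (no change)
  FOLLOW[S]={$,c}  FOLLOW[A]={a}  FOLLOW[B]={a}

FOLLOW(S) = ["$", "c"]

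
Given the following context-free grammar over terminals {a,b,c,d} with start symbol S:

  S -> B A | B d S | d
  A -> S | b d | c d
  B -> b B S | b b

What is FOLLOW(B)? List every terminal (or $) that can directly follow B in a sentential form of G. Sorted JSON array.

FIRST iteration:
[1]
  A via A→b d: +{b}
  A via A→c d: +{c}
  B via B→b B S: +{b}
  S via S→B A: +{b}
  S via S→d: +{d}
  FIRST[S]={b,d}  FIRST[A]={b,c}  FIRST[B]={b}
[2]
  A via A→S: +{d}
  FIRST[S]={b,d}  FIRST[A]={b,c,d}  FIRST[B]={b}
[3] (no change)
  FIRST[S]={b,d}  FIRST[A]={b,c,d}  FIRST[B]={b}

FOLLOW sets:
FOLLOW(S) := {$}
round 1:
  B→b B S: FOLLOW(B) ⊇ FIRST(S) = {b,d}; new: +{b,d}
  B→b B S: FOLLOW(S) ⊇ FOLLOW(B) ⊇ {b,d}; new: +{b,d}
  S→B A: FOLLOW(B) ⊇ FIRST(A) = {b,c,d}; new: +{c}
  S→B A: FOLLOW(A) ⊇ FOLLOW(S) ⊇ {$,b,d}; new: +{$,b,d}
  S: {$,b,d}  A: {$,b,d}  B: {b,c,d}
round 2:
  B→b B S: FOLLOW(S) ⊇ FOLLOW(B) ⊇ {b,c,d}; new: +{c}
  S→B A: FOLLOW(A) ⊇ FOLLOW(S) ⊇ {$,b,c,d}; new: +{c}
  S: {$,b,c,d}  A: {$,b,c,d}  B: {b,c,d}
round 3: (stable)
  S: {$,b,c,d}  A: {$,b,c,d}  B: {b,c,d}

FOLLOW(B) = ["b", "c", "d"]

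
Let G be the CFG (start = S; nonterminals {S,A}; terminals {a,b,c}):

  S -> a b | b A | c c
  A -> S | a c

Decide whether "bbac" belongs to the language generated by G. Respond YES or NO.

CNF form of G:
  S -> T0 T1 | T1 A | T2 T2
  A -> T0 T1 | T0 T2 | T1 A | T2 T2
  T0 -> a
  T1 -> b
  T2 -> c

CYK fill:
  [0..0]={T1}  "b"  orig:{}
  [1..1]={T1}  "b"  orig:{}
  [2..2]={T0}  "a"  orig:{}
  [3..3]={T2}  "c"  orig:{}
  [0..1]=∅  "bb"
  [1..2]=∅  "ba"
  [2..3]={A}  "ac"
  [0..2]=∅  "bba"
  [1..3]={A,S}  "bac"
  [0..3]={A,S}  "bbac"

S ∈ T[0,3] ⇒ YES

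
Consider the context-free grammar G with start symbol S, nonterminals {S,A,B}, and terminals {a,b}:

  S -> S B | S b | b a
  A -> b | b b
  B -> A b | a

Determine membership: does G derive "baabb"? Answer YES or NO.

CNF form of G:
  S -> S B | S T0 | T0 T1
  A -> T0 T0 | b
  B -> A T0 | a
  T0 -> b
  T1 -> a

CYK table (by increasing span):
  [0..0]={A,T0}  "b"  orig:{A}
  [1..1]={B,T1}  "a"  orig:{B}
  [2..2]={B,T1}  "a"  orig:{B}
  [3..3]={A,T0}  "b"  orig:{A}
  [4..4]={A,T0}  "b"  orig:{A}
  [0..1]={S}  "ba"
  [1..2]=∅  "aa"
  [2..3]=∅  "ab"
  [3..4]={A,B}  "bb"
  [0..2]={S}  "baa"
  [1..3]=∅  "aab"
  [2..4]=∅  "abb"
  [0..3]={S}  "baab"
  [1..4]=∅  "aabb"
  [0..4]={S}  "baabb"

S ∈ T[0,4] ⇒ YES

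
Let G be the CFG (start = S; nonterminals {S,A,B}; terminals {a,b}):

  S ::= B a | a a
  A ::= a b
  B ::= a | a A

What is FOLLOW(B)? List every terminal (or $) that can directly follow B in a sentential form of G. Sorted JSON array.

FIRST iteration:
pass 1:
  A via A→a b: +{a}
  B via B→a: +{a}
  S via S→B a: +{a}
  FIRST(S)={a}  FIRST(A)={a}  FIRST(B)={a}
pass 2: (stable)
  FIRST(S)={a}  FIRST(A)={a}  FIRST(B)={a}

Compute FOLLOW by fixpoint:
initialize: $ ∈ FOLLOW(S)
[1]
  S→B a: FOLLOW(B) ⊇ FIRST(a) = {a}; new: +{a}
  FOLLOW(S)={$}  FOLLOW(A)={}  FOLLOW(B)={a}
[2]
  B→a A: FOLLOW(A) ⊇ FOLLOW(B) ⊇ {a}; new: +{a}
  FOLLOW(S)={$}  FOLLOW(A)={a}  FOLLOW(B)={a}
[3] (stable)
  FOLLOW(S)={$}  FOLLOW(A)={a}  FOLLOW(B)={a}

FOLLOW(B) = ["a"]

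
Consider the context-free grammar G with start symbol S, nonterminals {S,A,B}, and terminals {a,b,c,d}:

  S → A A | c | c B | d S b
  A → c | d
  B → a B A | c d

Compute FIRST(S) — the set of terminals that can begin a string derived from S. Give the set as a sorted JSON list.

FIRST iteration:
round 1:
  A via A→c: +{c}
  A via A→d: +{d}
  B via B→a B A: +{a}
  B via B→c d: +{c}
  S via S→A A: +{c,d}
  FIRST(S)={c,d}  FIRST(A)={c,d}  FIRST(B)={a,c}
round 2: done
  FIRST(S)={c,d}  FIRST(A)={c,d}  FIRST(B)={a,c}

FIRST(S) = ["c", "d"]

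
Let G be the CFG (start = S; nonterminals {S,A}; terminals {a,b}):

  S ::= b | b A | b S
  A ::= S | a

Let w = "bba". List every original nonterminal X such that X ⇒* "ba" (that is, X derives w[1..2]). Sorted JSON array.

CNF form of G:
  S -> T0 A | T0 S | b
  A -> T0 A | T0 S | a | b
  T0 -> b

CYK table (by increasing span) — only the sub-triangle for w[1..2]:
  cell(1,1) b: {A,S,T0}  orig:{A,S}
  cell(2,2) a: {A}
  cell(1,2) ba: {A,S}

Original NTs in T[1,2] deriving "ba": ["A", "S"]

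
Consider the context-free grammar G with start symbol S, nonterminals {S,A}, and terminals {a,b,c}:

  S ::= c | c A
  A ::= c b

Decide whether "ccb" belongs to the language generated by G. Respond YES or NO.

Convert to CNF:
  S -> T0 A | c
  A -> T0 T1
  T0 -> c
  T1 -> b

CYK fill:
  [0..0]={S,T0}  "c"  orig:{S}
  [1..1]={S,T0}  "c"  orig:{S}
  [2..2]={T1}  "b"  orig:{}
  [0..1]=∅  "cc"
  [1..2]={A}  "cb"
  [0..2]={S}  "ccb"

S ∈ T[0,2] ⇒ YES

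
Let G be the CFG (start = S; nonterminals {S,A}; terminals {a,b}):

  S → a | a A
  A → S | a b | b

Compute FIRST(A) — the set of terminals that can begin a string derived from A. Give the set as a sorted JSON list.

FIRST iteration:
round 1:
  A via A→a b: +{a}
  A via A→b: +{b}
  S via S→a: +{a}
  FIRST(S)={a}  FIRST(A)={a,b}
round 2: (stable)
  FIRST(S)={a}  FIRST(A)={a,b}

FIRST(A) = ["a", "b"]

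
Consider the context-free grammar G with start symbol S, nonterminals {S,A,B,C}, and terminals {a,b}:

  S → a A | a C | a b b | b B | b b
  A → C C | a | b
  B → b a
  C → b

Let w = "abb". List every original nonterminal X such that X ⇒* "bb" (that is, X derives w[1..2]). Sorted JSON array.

Convert to CNF:
  S -> T0 B | T0 T0 | T1 A | T1 C | T1 X2
  A -> C C | a | b
  B -> T0 T1
  C -> b
  T0 -> b
  T1 -> a
  X2 -> T0 T0

CYK table (by increasing span) (cells [i..j] with 1 ≤ i ≤ j ≤ 2 only):
  T[1,1] 'b' = {A,C,T0}  orig:{A,C}
  T[2,2] 'b' = {A,C,T0}  orig:{A,C}
  T[1,2] 'bb' = {A,S,X2}  orig:{A,S}

Original NTs in T[1,2] deriving "bb": ["A", "S"]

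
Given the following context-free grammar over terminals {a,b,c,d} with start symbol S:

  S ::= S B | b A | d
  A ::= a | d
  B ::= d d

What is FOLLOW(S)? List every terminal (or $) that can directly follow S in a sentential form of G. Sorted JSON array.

FIRST sets, iterate to fixpoint:
[1]
  A via A→a: +{a}
  A via A→d: +{d}
  B via B→d d: +{d}
  S via S→b A: +{b}
  S via S→d: +{d}
  S: {b,d}  A: {a,d}  B: {d}
[2] (stable)
  S: {b,d}  A: {a,d}  B: {d}

FOLLOW iteration:
initialize: $ ∈ FOLLOW(S)
round 1:
  S→S B: FOLLOW(S) ⊇ FIRST(B) = {d}; new: +{d}
  S→S B: FOLLOW(B) ⊇ FOLLOW(S) ⊇ {$,d}; new: +{$,d}
  S→b A: FOLLOW(A) ⊇ FOLLOW(S) ⊇ {$,d}; new: +{$,d}
  FOLLOW(S)={$,d}  FOLLOW(A)={$,d}  FOLLOW(B)={$,d}
round 2: (no change)
  FOLLOW(S)={$,d}  FOLLOW(A)={$,d}  FOLLOW(B)={$,d}

FOLLOW(S) = ["$", "d"]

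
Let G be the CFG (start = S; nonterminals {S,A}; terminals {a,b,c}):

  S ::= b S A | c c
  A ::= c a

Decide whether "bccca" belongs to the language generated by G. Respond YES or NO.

CNF form of G:
  S -> T0 T0 | T2 X3
  A -> T0 T1
  T0 -> c
  T1 -> a
  T2 -> b
  X3 -> S A

CYK table (by increasing span):
  cell(0,0) b: {T2}  orig:{}
  cell(1,1) c: {T0}  orig:{}
  cell(2,2) c: {T0}  orig:{}
  cell(3,3) c: {T0}  orig:{}
  cell(4,4) a: {T1}  orig:{}
  cell(0,1) bc: ∅
  cell(1,2) cc: {S}
  cell(2,3) cc: {S}
  cell(3,4) ca: {A}
  cell(0,2) bcc: ∅
  cell(1,3) ccc: ∅
  cell(2,4) cca: ∅
  cell(0,3) bccc: ∅
  cell(1,4) ccca: {X3}  orig:{}
  cell(0,4) bccca: {S}

S ∈ T[0,4] ⇒ YES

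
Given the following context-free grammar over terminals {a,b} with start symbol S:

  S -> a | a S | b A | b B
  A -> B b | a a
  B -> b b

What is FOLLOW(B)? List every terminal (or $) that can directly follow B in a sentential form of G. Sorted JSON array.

FIRST iteration:
round 1:
  A via A→a a: +{a}
  B via B→b b: +{b}
  S via S→a: +{a}
  S via S→b A: +{b}
  FIRST[S]={a,b}  FIRST[A]={a}  FIRST[B]={b}
round 2:
  A via A→B b: +{b}
  FIRST[S]={a,b}  FIRST[A]={a,b}  FIRST[B]={b}
round 3: — fixpoint
  FIRST[S]={a,b}  FIRST[A]={a,b}  FIRST[B]={b}

Compute FOLLOW by fixpoint:
seed FOLLOW(S) with $
iter 1:
  A→B b: FOLLOW(B) ⊇ FIRST(b) = {b}; new: +{b}
  S→b A: FOLLOW(A) ⊇ FOLLOW(S) ⊇ {$}; new: +{$}
  S→b B: FOLLOW(B) ⊇ FOLLOW(S) ⊇ {$}; new: +{$}
  FOLLOW(S)={$}  FOLLOW(A)={$}  FOLLOW(B)={$,b}
iter 2: — fixpoint
  FOLLOW(S)={$}  FOLLOW(A)={$}  FOLLOW(B)={$,b}

FOLLOW(B) = ["$", "b"]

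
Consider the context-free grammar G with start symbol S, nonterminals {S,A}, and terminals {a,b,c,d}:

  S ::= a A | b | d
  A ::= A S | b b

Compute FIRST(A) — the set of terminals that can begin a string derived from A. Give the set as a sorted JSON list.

Compute FIRST by fixpoint:
pass 1:
  A via A→b b: +{b}
  S via S→a A: +{a}
  S via S→b: +{b}
  S via S→d: +{d}
  FIRST(S)={a,b,d}  FIRST(A)={b}
pass 2: (stable)
  FIRST(S)={a,b,d}  FIRST(A)={b}

FIRST(A) = ["b"]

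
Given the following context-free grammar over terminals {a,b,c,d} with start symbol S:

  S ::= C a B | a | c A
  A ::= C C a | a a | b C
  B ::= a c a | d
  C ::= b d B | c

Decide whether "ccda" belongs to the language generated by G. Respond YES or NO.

Convert to CNF:
  S -> C X7 | T2 A | a
  A -> C X4 | T0 T0 | T1 C
  B -> T0 X5 | d
  C -> T1 X6 | c
  T0 -> a
  T1 -> b
  T2 -> c
  T3 -> d
  X4 -> C T0
  X5 -> T2 T0
  X6 -> T3 B
  X7 -> T0 B

Fill CYK table bottom-up:
  T[0,0] 'c' = {C,T2}  orig:{C}
  T[1,1] 'c' = {C,T2}  orig:{C}
  T[2,2] 'd' = {B,T3}  orig:{B}
  T[3,3] 'a' = {S,T0}  orig:{S}
  T[0,1] 'cc' = ∅
  T[1,2] 'cd' = ∅
  T[2,3] 'da' = ∅
  T[0,2] 'ccd' = ∅
  T[1,3] 'cda' = ∅
  T[0,3] 'ccda' = ∅

S ∉ T[0,3] ⇒ NO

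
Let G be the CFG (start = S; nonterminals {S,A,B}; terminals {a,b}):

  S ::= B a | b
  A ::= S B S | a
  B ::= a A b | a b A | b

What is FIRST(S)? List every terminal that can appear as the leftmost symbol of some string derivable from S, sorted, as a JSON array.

FIRST sets, iterate to fixpoint:
round 1:
  A via A→a: +{a}
  B via B→a A b: +{a}
  B via B→b: +{b}
  S via S→B a: +{a,b}
  FIRST[S]={a,b}  FIRST[A]={a}  FIRST[B]={a,b}
round 2:
  A via A→S B S: +{b}
  FIRST[S]={a,b}  FIRST[A]={a,b}  FIRST[B]={a,b}
round 3: (stable)
  FIRST[S]={a,b}  FIRST[A]={a,b}  FIRST[B]={a,b}

FIRST(S) = ["a", "b"]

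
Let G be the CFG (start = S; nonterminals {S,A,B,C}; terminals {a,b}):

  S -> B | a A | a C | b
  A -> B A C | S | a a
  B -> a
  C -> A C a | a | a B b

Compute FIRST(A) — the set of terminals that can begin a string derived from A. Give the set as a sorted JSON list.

FIRST sets, iterate to fixpoint:
pass 1:
  A via A→a a: +{a}
  B via B→a: +{a}
  C via C→A C a: +{a}
  S via S→B: +{a}
  S via S→b: +{b}
  FIRST(S)={a,b}  FIRST(A)={a}  FIRST(B)={a}  FIRST(C)={a}
pass 2:
  A via A→S: +{b}
  C via C→A C a: +{b}
  FIRST(S)={a,b}  FIRST(A)={a,b}  FIRST(B)={a}  FIRST(C)={a,b}
pass 3: (stable)
  FIRST(S)={a,b}  FIRST(A)={a,b}  FIRST(B)={a}  FIRST(C)={a,b}

FIRST(A) = ["a", "b"]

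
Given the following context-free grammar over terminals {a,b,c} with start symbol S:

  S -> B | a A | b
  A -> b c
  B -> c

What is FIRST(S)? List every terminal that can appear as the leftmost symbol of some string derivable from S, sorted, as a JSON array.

FIRST sets, iterate to fixpoint:
round 1:
  A via A→b c: +{b}
  B via B→c: +{c}
  S via S→B: +{c}
  S via S→a A: +{a}
  S via S→b: +{b}
  FIRST(S)={a,b,c}  FIRST(A)={b}  FIRST(B)={c}
round 2: (no change)
  FIRST(S)={a,b,c}  FIRST(A)={b}  FIRST(B)={c}

FIRST(S) = ["a", "b", "c"]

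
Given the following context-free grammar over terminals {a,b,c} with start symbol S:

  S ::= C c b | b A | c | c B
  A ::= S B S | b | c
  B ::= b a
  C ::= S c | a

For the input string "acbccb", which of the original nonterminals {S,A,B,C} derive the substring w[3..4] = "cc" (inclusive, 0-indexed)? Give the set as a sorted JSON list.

Convert to CNF:
  S -> C X4 | T0 A | T2 B | c
  A -> S X3 | b | c
  B -> T0 T1
  C -> S T2 | a
  T0 -> b
  T1 -> a
  T2 -> c
  X3 -> B S
  X4 -> T2 T0

CYK fill, restricted to cells inside w[3..4]:
  cell(3,3) c: {A,S,T2}  orig:{A,S}
  cell(4,4) c: {A,S,T2}  orig:{A,S}
  cell(3,4) cc: {C}

Original NTs in T[3,4] deriving "cc": ["C"]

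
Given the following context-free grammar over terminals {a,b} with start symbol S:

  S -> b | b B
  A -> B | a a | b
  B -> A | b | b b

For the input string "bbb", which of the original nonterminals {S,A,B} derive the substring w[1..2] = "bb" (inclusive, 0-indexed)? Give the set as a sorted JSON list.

Convert to CNF:
  S -> T1 B | b
  A -> T0 T0 | T1 T1 | b
  B -> T0 T0 | T1 T1 | b
  T0 -> a
  T1 -> b

CYK table (by increasing span) — only the sub-triangle for w[1..2]:
  [1..1]={A,B,S,T1}  "b"  orig:{A,B,S}
  [2..2]={A,B,S,T1}  "b"  orig:{A,B,S}
  [1..2]={A,B,S}  "bb"

Original NTs in T[1,2] deriving "bb": ["A", "B", "S"]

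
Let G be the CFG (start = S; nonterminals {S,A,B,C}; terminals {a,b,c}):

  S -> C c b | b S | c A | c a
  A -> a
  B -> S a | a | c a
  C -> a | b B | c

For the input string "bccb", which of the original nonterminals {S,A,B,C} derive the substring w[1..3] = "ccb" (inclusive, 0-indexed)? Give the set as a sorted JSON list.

Convert to CNF:
  S -> C X3 | T1 A | T1 T0 | T2 S
  A -> a
  B -> S T0 | T1 T0 | a
  C -> T2 B | a | c
  T0 -> a
  T1 -> c
  T2 -> b
  X3 -> T1 T2

Fill CYK table bottom-up, restricted to cells inside w[1..3]:
  cell(1,1) c: {C,T1}  orig:{C}
  cell(2,2) c: {C,T1}  orig:{C}
  cell(3,3) b: {T2}  orig:{}
  cell(1,2) cc: ∅
  cell(2,3) cb: {X3}  orig:{}
  cell(1,3) ccb: {S}

Original NTs in T[1,3] deriving "ccb": ["S"]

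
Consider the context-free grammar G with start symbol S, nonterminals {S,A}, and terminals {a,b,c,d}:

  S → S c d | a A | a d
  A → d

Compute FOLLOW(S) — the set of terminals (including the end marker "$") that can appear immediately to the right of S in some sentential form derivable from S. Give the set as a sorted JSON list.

FIRST iteration:
iter 1:
  A via A→d: +{d}
  S via S→a A: +{a}
  S: {a}  A: {d}
iter 2: (stable)
  S: {a}  A: {d}

FOLLOW sets:
FOLLOW(S) := {$}
round 1:
  S→S c d: FOLLOW(S) ⊇ FIRST(c) = {c}; new: +{c}
  S→a A: FOLLOW(A) ⊇ FOLLOW(S) ⊇ {$,c}; new: +{$,c}
  S: {$,c}  A: {$,c}
round 2: (stable)
  S: {$,c}  A: {$,c}

FOLLOW(S) = ["$", "c"]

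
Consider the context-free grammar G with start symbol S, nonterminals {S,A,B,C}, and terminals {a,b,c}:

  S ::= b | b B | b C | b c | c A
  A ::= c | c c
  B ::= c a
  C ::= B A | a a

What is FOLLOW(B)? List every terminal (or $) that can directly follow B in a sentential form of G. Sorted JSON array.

FIRST sets, iterate to fixpoint:
round 1:
  A via A→c: +{c}
  B via B→c a: +{c}
  C via C→B A: +{c}
  C via C→a a: +{a}
  S via S→b: +{b}
  S via S→c A: +{c}
  S: {b,c}  A: {c}  B: {c}  C: {a,c}
round 2: — fixpoint
  S: {b,c}  A: {c}  B: {c}  C: {a,c}

Compute FOLLOW by fixpoint:
seed FOLLOW(S) with $
[1]
  C→B A: FOLLOW(B) ⊇ FIRST(A) = {c}; new: +{c}
  S→b B: FOLLOW(B) ⊇ FOLLOW(S) ⊇ {$}; new: +{$}
  S→b C: FOLLOW(C) ⊇ FOLLOW(S) ⊇ {$}; new: +{$}
  S→c A: FOLLOW(A) ⊇ FOLLOW(S) ⊇ {$}; new: +{$}
  S: {$}  A: {$}  B: {$,c}  C: {$}
[2] done
  S: {$}  A: {$}  B: {$,c}  C: {$}

FOLLOW(B) = ["$", "c"]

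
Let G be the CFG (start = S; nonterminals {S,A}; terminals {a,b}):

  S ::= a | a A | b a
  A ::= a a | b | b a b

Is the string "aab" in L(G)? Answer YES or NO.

Convert to CNF:
  S -> T0 A | T1 T0 | a
  A -> T0 T0 | T1 X2 | b
  T0 -> a
  T1 -> b
  X2 -> T0 T1

Fill CYK table bottom-up:
  cell(0,0) a: {S,T0}  orig:{S}
  cell(1,1) a: {S,T0}  orig:{S}
  cell(2,2) b: {A,T1}  orig:{A}
  cell(0,1) aa: {A}
  cell(1,2) ab: {S,X2}  orig:{S}
  cell(0,2) aab: ∅

S ∉ T[0,2] ⇒ NO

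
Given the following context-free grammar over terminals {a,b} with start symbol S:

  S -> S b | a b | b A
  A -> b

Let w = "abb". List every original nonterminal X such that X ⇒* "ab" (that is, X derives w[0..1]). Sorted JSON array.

Convert to CNF:
  S -> S T0 | T0 A | T1 T0
  A -> b
  T0 -> b
  T1 -> a

CYK fill, restricted to cells inside w[0..1]:
  cell(0,0) a: {T1}  orig:{}
  cell(1,1) b: {A,T0}  orig:{A}
  cell(0,1) ab: {S}

Original NTs in T[0,1] deriving "ab": ["S"]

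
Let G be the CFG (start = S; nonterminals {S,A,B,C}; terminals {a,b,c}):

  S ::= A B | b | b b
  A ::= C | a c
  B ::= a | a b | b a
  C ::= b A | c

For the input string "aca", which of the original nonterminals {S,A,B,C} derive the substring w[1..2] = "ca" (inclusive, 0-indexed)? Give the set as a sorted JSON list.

Convert to CNF:
  S -> A B | T2 T2 | b
  A -> T0 T1 | T2 A | c
  B -> T0 T2 | T2 T0 | a
  C -> T2 A | c
  T0 -> a
  T1 -> c
  T2 -> b

Fill CYK table bottom-up (cells [i..j] with 1 ≤ i ≤ j ≤ 2 only):
  cell(1,1) c: {A,C,T1}  orig:{A,C}
  cell(2,2) a: {B,T0}  orig:{B}
  cell(1,2) ca: {S}

Original NTs in T[1,2] deriving "ca": ["S"]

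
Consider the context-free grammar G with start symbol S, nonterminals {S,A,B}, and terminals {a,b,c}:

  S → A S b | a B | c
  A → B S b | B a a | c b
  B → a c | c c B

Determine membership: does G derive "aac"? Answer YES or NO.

Convert to CNF:
  S -> A X6 | T1 B | c
  A -> B X3 | B X4 | T2 T0
  B -> T1 T2 | T2 X5
  T0 -> b
  T1 -> a
  T2 -> c
  X3 -> S T0
  X4 -> T1 T1
  X5 -> T2 B
  X6 -> S T0

Fill CYK table bottom-up:
  [0..0]={T1}  "a"  orig:{}
  [1..1]={T1}  "a"  orig:{}
  [2..2]={S,T2}  "c"  orig:{S}
  [0..1]={X4}  "aa"  orig:{}
  [1..2]={B}  "ac"
  [0..2]={S}  "aac"

S ∈ T[0,2] ⇒ YES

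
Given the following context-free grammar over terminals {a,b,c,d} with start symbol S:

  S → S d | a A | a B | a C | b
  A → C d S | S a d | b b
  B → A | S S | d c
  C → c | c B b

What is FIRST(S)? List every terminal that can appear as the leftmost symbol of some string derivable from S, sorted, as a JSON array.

FIRST sets, iterate to fixpoint:
pass 1:
  A via A→b b: +{b}
  B via B→A: +{b}
  B via B→d c: +{d}
  C via C→c: +{c}
  S via S→a A: +{a}
  S via S→b: +{b}
  FIRST[S]={a,b}  FIRST[A]={b}  FIRST[B]={b,d}  FIRST[C]={c}
pass 2:
  A via A→C d S: +{c}
  A via A→S a d: +{a}
  B via B→A: +{a,c}
  FIRST[S]={a,b}  FIRST[A]={a,b,c}  FIRST[B]={a,b,c,d}  FIRST[C]={c}
pass 3: (no change)
  FIRST[S]={a,b}  FIRST[A]={a,b,c}  FIRST[B]={a,b,c,d}  FIRST[C]={c}

FIRST(S) = ["a", "b"]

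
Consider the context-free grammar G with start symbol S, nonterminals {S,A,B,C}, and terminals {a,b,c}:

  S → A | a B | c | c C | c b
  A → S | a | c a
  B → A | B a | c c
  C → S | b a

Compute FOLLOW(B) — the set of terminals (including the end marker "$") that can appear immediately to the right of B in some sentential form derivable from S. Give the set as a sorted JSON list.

Compute FIRST by fixpoint:
pass 1:
  A via A→a: +{a}
  A via A→c a: +{c}
  B via B→A: +{a,c}
  C via C→b a: +{b}
  S via S→A: +{a,c}
  FIRST(S)={a,c}  FIRST(A)={a,c}  FIRST(B)={a,c}  FIRST(C)={b}
pass 2:
  C via C→S: +{a,c}
  FIRST(S)={a,c}  FIRST(A)={a,c}  FIRST(B)={a,c}  FIRST(C)={a,b,c}
pass 3: done
  FIRST(S)={a,c}  FIRST(A)={a,c}  FIRST(B)={a,c}  FIRST(C)={a,b,c}

FOLLOW sets:
FOLLOW(S) := {$}
iter 1:
  B→B a: FOLLOW(B) ⊇ FIRST(a) = {a}; new: +{a}
  S→A: FOLLOW(A) ⊇ FOLLOW(S) ⊇ {$}; new: +{$}
  S→a B: FOLLOW(B) ⊇ FOLLOW(S) ⊇ {$}; new: +{$}
  S→c C: FOLLOW(C) ⊇ FOLLOW(S) ⊇ {$}; new: +{$}
  FOLLOW[S]={$}  FOLLOW[A]={$}  FOLLOW[B]={$,a}  FOLLOW[C]={$}
iter 2:
  B→A: FOLLOW(A) ⊇ FOLLOW(B) ⊇ {$,a}; new: +{a}
  FOLLOW[S]={$}  FOLLOW[A]={$,a}  FOLLOW[B]={$,a}  FOLLOW[C]={$}
iter 3:
  A→S: FOLLOW(S) ⊇ FOLLOW(A) ⊇ {$,a}; new: +{a}
  S→c C: FOLLOW(C) ⊇ FOLLOW(S) ⊇ {$,a}; new: +{a}
  FOLLOW[S]={$,a}  FOLLOW[A]={$,a}  FOLLOW[B]={$,a}  FOLLOW[C]={$,a}
iter 4: (stable)
  FOLLOW[S]={$,a}  FOLLOW[A]={$,a}  FOLLOW[B]={$,a}  FOLLOW[C]={$,a}

FOLLOW(B) = ["$", "a"]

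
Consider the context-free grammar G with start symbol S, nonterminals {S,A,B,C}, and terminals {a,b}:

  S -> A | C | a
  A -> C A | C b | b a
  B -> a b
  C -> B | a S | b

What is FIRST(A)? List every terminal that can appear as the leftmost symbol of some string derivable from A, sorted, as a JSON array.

FIRST iteration:
round 1:
  A via A→b a: +{b}
  B via B→a b: +{a}
  C via C→B: +{a}
  C via C→b: +{b}
  S via S→A: +{b}
  S via S→C: +{a}
  S: {a,b}  A: {b}  B: {a}  C: {a,b}
round 2:
  A via A→C A: +{a}
  S: {a,b}  A: {a,b}  B: {a}  C: {a,b}
round 3: (no change)
  S: {a,b}  A: {a,b}  B: {a}  C: {a,b}

FIRST(A) = ["a", "b"]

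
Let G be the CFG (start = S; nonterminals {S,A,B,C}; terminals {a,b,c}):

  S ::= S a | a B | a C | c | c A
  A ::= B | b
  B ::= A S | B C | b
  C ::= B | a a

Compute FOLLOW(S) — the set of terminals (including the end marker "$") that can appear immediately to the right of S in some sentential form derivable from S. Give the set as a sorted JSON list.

FIRST iteration:
pass 1:
  A via A→b: +{b}
  B via B→A S: +{b}
  C via C→B: +{b}
  C via C→a a: +{a}
  S via S→a B: +{a}
  S via S→c: +{c}
  FIRST(S)={a,c}  FIRST(A)={b}  FIRST(B)={b}  FIRST(C)={a,b}
pass 2: done
  FIRST(S)={a,c}  FIRST(A)={b}  FIRST(B)={b}  FIRST(C)={a,b}

FOLLOW sets:
initialize: $ ∈ FOLLOW(S)
round 1:
  B→A S: FOLLOW(A) ⊇ FIRST(S) = {a,c}; new: +{a,c}
  B→B C: FOLLOW(B) ⊇ FIRST(C) = {a,b}; new: +{a,b}
  B→B C: FOLLOW(C) ⊇ FOLLOW(B) ⊇ {a,b}; new: +{a,b}
  S→S a: FOLLOW(S) ⊇ FIRST(a) = {a}; new: +{a}
  S→a B: FOLLOW(B) ⊇ FOLLOW(S) ⊇ {$,a}; new: +{$}
  S→a C: FOLLOW(C) ⊇ FOLLOW(S) ⊇ {$,a}; new: +{$}
  S→c A: FOLLOW(A) ⊇ FOLLOW(S) ⊇ {$,a}; new: +{$}
  FOLLOW(S)={$,a}  FOLLOW(A)={$,a,c}  FOLLOW(B)={$,a,b}  FOLLOW(C)={$,a,b}
round 2:
  A→B: FOLLOW(B) ⊇ FOLLOW(A) ⊇ {$,a,c}; new: +{c}
  B→A S: FOLLOW(S) ⊇ FOLLOW(B) ⊇ {$,a,b,c}; new: +{b,c}
  B→B C: FOLLOW(C) ⊇ FOLLOW(B) ⊇ {$,a,b,c}; new: +{c}
  S→c A: FOLLOW(A) ⊇ FOLLOW(S) ⊇ {$,a,b,c}; new: +{b}
  FOLLOW(S)={$,a,b,c}  FOLLOW(A)={$,a,b,c}  FOLLOW(B)={$,a,b,c}  FOLLOW(C)={$,a,b,c}
round 3: (stable)
  FOLLOW(S)={$,a,b,c}  FOLLOW(A)={$,a,b,c}  FOLLOW(B)={$,a,b,c}  FOLLOW(C)={$,a,b,c}

FOLLOW(S) = ["$", "a", "b", "c"]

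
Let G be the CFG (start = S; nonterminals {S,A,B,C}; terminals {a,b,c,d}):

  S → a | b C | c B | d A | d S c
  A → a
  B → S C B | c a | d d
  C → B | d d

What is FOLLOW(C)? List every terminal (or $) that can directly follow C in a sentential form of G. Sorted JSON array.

FIRST sets, iterate to fixpoint:
[1]
  A via A→a: +{a}
  B via B→c a: +{c}
  B via B→d d: +{d}
  C via C→B: +{c,d}
  S via S→a: +{a}
  S via S→b C: +{b}
  S via S→c B: +{c}
  S via S→d A: +{d}
  S: {a,b,c,d}  A: {a}  B: {c,d}  C: {c,d}
[2]
  B via B→S C B: +{a,b}
  C via C→B: +{a,b}
  S: {a,b,c,d}  A: {a}  B: {a,b,c,d}  C: {a,b,c,d}
[3] done
  S: {a,b,c,d}  A: {a}  B: {a,b,c,d}  C: {a,b,c,d}

FOLLOW iteration:
seed FOLLOW(S) with $
pass 1:
  B→S C B: FOLLOW(S) ⊇ FIRST(C) = {a,b,c,d}; new: +{a,b,c,d}
  B→S C B: FOLLOW(C) ⊇ FIRST(B) = {a,b,c,d}; new: +{a,b,c,d}
  C→B: FOLLOW(B) ⊇ FOLLOW(C) ⊇ {a,b,c,d}; new: +{a,b,c,d}
  S→b C: FOLLOW(C) ⊇ FOLLOW(S) ⊇ {$,a,b,c,d}; new: +{$}
  S→c B: FOLLOW(B) ⊇ FOLLOW(S) ⊇ {$,a,b,c,d}; new: +{$}
  S→d A: FOLLOW(A) ⊇ FOLLOW(S) ⊇ {$,a,b,c,d}; new: +{$,a,b,c,d}
  FOLLOW(S)={$,a,b,c,d}  FOLLOW(A)={$,a,b,c,d}  FOLLOW(B)={$,a,b,c,d}  FOLLOW(C)={$,a,b,c,d}
pass 2: (no change)
  FOLLOW(S)={$,a,b,c,d}  FOLLOW(A)={$,a,b,c,d}  FOLLOW(B)={$,a,b,c,d}  FOLLOW(C)={$,a,b,c,d}

FOLLOW(C) = ["$", "a", "b", "c", "d"]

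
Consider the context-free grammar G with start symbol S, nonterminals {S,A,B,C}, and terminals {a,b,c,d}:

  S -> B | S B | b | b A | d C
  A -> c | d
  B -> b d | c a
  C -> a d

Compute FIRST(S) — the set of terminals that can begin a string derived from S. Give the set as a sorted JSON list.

FIRST sets, iterate to fixpoint:
pass 1:
  A via A→c: +{c}
  A via A→d: +{d}
  B via B→b d: +{b}
  B via B→c a: +{c}
  C via C→a d: +{a}
  S via S→B: +{b,c}
  S via S→d C: +{d}
  S: {b,c,d}  A: {c,d}  B: {b,c}  C: {a}
pass 2: (stable)
  S: {b,c,d}  A: {c,d}  B: {b,c}  C: {a}

FIRST(S) = ["b", "c", "d"]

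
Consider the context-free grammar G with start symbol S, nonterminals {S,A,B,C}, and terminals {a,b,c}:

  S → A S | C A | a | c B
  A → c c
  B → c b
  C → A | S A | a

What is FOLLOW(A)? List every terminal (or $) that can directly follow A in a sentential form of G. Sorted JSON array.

Compute FIRST by fixpoint:
iter 1:
  A via A→c c: +{c}
  B via B→c b: +{c}
  C via C→A: +{c}
  C via C→a: +{a}
  S via S→A S: +{c}
  S via S→C A: +{a}
  S: {a,c}  A: {c}  B: {c}  C: {a,c}
iter 2: — fixpoint
  S: {a,c}  A: {c}  B: {c}  C: {a,c}

FOLLOW iteration:
FOLLOW(S) := {$}
round 1:
  C→S A: FOLLOW(S) ⊇ FIRST(A) = {c}; new: +{c}
  S→A S: FOLLOW(A) ⊇ FIRST(S) = {a,c}; new: +{a,c}
  S→C A: FOLLOW(C) ⊇ FIRST(A) = {c}; new: +{c}
  S→C A: FOLLOW(A) ⊇ FOLLOW(S) ⊇ {$,c}; new: +{$}
  S→c B: FOLLOW(B) ⊇ FOLLOW(S) ⊇ {$,c}; new: +{$,c}
  FOLLOW[S]={$,c}  FOLLOW[A]={$,a,c}  FOLLOW[B]={$,c}  FOLLOW[C]={c}
round 2: — fixpoint
  FOLLOW[S]={$,c}  FOLLOW[A]={$,a,c}  FOLLOW[B]={$,c}  FOLLOW[C]={c}

FOLLOW(A) = ["$", "a", "c"]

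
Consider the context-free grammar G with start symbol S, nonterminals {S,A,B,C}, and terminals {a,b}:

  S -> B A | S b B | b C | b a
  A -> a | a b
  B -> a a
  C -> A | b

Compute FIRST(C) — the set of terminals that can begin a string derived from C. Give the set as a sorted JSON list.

Compute FIRST by fixpoint:
[1]
  A via A→a: +{a}
  B via B→a a: +{a}
  C via C→A: +{a}
  C via C→b: +{b}
  S via S→B A: +{a}
  S via S→b C: +{b}
  FIRST[S]={a,b}  FIRST[A]={a}  FIRST[B]={a}  FIRST[C]={a,b}
[2] done
  FIRST[S]={a,b}  FIRST[A]={a}  FIRST[B]={a}  FIRST[C]={a,b}

FIRST(C) = ["a", "b"]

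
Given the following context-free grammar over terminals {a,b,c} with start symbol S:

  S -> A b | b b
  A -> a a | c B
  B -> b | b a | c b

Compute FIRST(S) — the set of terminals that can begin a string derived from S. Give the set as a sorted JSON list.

Compute FIRST by fixpoint:
iter 1:
  A via A→a a: +{a}
  A via A→c B: +{c}
  B via B→b: +{b}
  B via B→c b: +{c}
  S via S→A b: +{a,c}
  S via S→b b: +{b}
  S: {a,b,c}  A: {a,c}  B: {b,c}
iter 2: (no change)
  S: {a,b,c}  A: {a,c}  B: {b,c}

FIRST(S) = ["a", "b", "c"]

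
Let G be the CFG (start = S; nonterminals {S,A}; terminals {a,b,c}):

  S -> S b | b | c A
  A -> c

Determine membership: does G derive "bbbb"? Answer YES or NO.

Convert to CNF:
  S -> S T0 | T1 A | b
  A -> c
  T0 -> b
  T1 -> c

CYK table (by increasing span):
  T[0,0] 'b' = {S,T0}  orig:{S}
  T[1,1] 'b' = {S,T0}  orig:{S}
  T[2,2] 'b' = {S,T0}  orig:{S}
  T[3,3] 'b' = {S,T0}  orig:{S}
  T[0,1] 'bb' = {S}
  T[1,2] 'bb' = {S}
  T[2,3] 'bb' = {S}
  T[0,2] 'bbb' = {S}
  T[1,3] 'bbb' = {S}
  T[0,3] 'bbbb' = {S}

S ∈ T[0,3] ⇒ YES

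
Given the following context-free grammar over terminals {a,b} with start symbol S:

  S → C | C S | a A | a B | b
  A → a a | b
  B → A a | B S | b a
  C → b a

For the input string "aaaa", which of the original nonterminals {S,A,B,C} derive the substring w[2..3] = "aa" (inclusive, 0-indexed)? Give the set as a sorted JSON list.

Convert to CNF:
  S -> C S | T0 A | T0 B | T1 T0 | b
  A -> T0 T0 | b
  B -> A T0 | B S | T1 T0
  C -> T1 T0
  T0 -> a
  T1 -> b

Fill CYK table bottom-up (cells [i..j] with 2 ≤ i ≤ j ≤ 3 only):
  T[2,2] 'a' = {T0}  orig:{}
  T[3,3] 'a' = {T0}  orig:{}
  T[2,3] 'aa' = {A}

Original NTs in T[2,3] deriving "aa": ["A"]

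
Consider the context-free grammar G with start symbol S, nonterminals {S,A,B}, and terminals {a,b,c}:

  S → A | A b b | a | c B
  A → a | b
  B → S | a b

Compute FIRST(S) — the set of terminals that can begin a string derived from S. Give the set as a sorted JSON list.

FIRST iteration:
iter 1:
  A via A→a: +{a}
  A via A→b: +{b}
  B via B→a b: +{a}
  S via S→A: +{a,b}
  S via S→c B: +{c}
  FIRST(S)={a,b,c}  FIRST(A)={a,b}  FIRST(B)={a}
iter 2:
  B via B→S: +{b,c}
  FIRST(S)={a,b,c}  FIRST(A)={a,b}  FIRST(B)={a,b,c}
iter 3: (stable)
  FIRST(S)={a,b,c}  FIRST(A)={a,b}  FIRST(B)={a,b,c}

FIRST(S) = ["a", "b", "c"]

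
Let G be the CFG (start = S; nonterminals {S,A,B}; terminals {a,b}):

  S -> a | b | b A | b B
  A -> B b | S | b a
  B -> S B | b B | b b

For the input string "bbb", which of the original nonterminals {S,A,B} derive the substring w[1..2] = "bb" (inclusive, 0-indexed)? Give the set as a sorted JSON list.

CNF form of G:
  S -> T0 A | T0 B | a | b
  A -> B T0 | T0 A | T0 B | T0 T1 | a | b
  B -> S B | T0 B | T0 T0
  T0 -> b
  T1 -> a

CYK table (by increasing span) (cells [i..j] with 1 ≤ i ≤ j ≤ 2 only):
  [1..1]={A,S,T0}  "b"  orig:{A,S}
  [2..2]={A,S,T0}  "b"  orig:{A,S}
  [1..2]={A,B,S}  "bb"

Original NTs in T[1,2] deriving "bb": ["A", "B", "S"]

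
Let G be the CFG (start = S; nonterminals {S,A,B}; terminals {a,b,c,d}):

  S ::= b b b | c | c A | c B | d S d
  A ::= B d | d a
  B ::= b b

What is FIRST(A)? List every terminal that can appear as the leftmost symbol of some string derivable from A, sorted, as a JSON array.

FIRST iteration:
iter 1:
  A via A→d a: +{d}
  B via B→b b: +{b}
  S via S→b b b: +{b}
  S via S→c: +{c}
  S via S→d S d: +{d}
  S: {b,c,d}  A: {d}  B: {b}
iter 2:
  A via A→B d: +{b}
  S: {b,c,d}  A: {b,d}  B: {b}
iter 3: — fixpoint
  S: {b,c,d}  A: {b,d}  B: {b}

FIRST(A) = ["b", "d"]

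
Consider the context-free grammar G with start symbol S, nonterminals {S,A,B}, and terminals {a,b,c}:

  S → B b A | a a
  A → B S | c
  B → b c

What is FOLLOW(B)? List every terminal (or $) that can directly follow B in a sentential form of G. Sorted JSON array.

FIRST iteration:
[1]
  A via A→c: +{c}
  B via B→b c: +{b}
  S via S→B b A: +{b}
  S via S→a a: +{a}
  FIRST[S]={a,b}  FIRST[A]={c}  FIRST[B]={b}
[2]
  A via A→B S: +{b}
  FIRST[S]={a,b}  FIRST[A]={b,c}  FIRST[B]={b}
[3] (no change)
  FIRST[S]={a,b}  FIRST[A]={b,c}  FIRST[B]={b}

Compute FOLLOW by fixpoint:
initialize: $ ∈ FOLLOW(S)
iter 1:
  A→B S: FOLLOW(B) ⊇ FIRST(S) = {a,b}; new: +{a,b}
  S→B b A: FOLLOW(A) ⊇ FOLLOW(S) ⊇ {$}; new: +{$}
  S: {$}  A: {$}  B: {a,b}
iter 2: (no change)
  S: {$}  A: {$}  B: {a,b}

FOLLOW(B) = ["a", "b"]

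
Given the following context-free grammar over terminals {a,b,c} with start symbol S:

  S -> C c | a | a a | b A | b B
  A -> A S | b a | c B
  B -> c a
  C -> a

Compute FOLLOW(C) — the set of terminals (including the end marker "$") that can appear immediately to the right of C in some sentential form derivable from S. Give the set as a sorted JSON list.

Compute FIRST by fixpoint:
pass 1:
  A via A→b a: +{b}
  A via A→c B: +{c}
  B via B→c a: +{c}
  C via C→a: +{a}
  S via S→C c: +{a}
  S via S→b A: +{b}
  FIRST[S]={a,b}  FIRST[A]={b,c}  FIRST[B]={c}  FIRST[C]={a}
pass 2: done
  FIRST[S]={a,b}  FIRST[A]={b,c}  FIRST[B]={c}  FIRST[C]={a}

FOLLOW sets:
seed FOLLOW(S) with $
pass 1:
  A→A S: FOLLOW(A) ⊇ FIRST(S) = {a,b}; new: +{a,b}
  A→A S: FOLLOW(S) ⊇ FOLLOW(A) ⊇ {a,b}; new: +{a,b}
  A→c B: FOLLOW(B) ⊇ FOLLOW(A) ⊇ {a,b}; new: +{a,b}
  S→C c: FOLLOW(C) ⊇ FIRST(c) = {c}; new: +{c}
  S→b A: FOLLOW(A) ⊇ FOLLOW(S) ⊇ {$,a,b}; new: +{$}
  S→b B: FOLLOW(B) ⊇ FOLLOW(S) ⊇ {$,a,b}; new: +{$}
  S: {$,a,b}  A: {$,a,b}  B: {$,a,b}  C: {c}
pass 2: (stable)
  S: {$,a,b}  A: {$,a,b}  B: {$,a,b}  C: {c}

FOLLOW(C) = ["c"]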